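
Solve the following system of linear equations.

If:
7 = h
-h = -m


Then:
h = 7
m = 7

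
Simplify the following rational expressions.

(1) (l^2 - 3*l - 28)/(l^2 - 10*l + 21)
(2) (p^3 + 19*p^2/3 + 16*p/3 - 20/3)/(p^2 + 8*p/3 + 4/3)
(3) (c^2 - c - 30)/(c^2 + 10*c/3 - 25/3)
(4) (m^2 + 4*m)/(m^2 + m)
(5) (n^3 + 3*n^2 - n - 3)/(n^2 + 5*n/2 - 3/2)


(1) = (l + 4)/(l - 3)
(2) = (3*p^2 + 13*p - 10)/(3*p + 2)
(3) = (3*c - 18)/(3*c - 5)
(4) = (m + 4)/(m + 1)
(5) = (2*n^2 - 2)/(2*n - 1)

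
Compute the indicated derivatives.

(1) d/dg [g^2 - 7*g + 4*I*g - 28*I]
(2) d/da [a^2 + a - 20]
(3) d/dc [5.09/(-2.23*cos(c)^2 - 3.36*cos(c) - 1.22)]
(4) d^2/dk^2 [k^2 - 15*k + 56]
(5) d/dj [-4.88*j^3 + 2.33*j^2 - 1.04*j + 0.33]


(1) = 2*g - 7 + 4*I
(2) = 2*a + 1
(3) = -(22.7014*cos(c) + 17.1024)*sin(c)/(2.23*cos(c)^2 + 3.36*cos(c) + 1.22)^2
(4) = 2
(5) = -14.64*j^2 + 4.66*j - 1.04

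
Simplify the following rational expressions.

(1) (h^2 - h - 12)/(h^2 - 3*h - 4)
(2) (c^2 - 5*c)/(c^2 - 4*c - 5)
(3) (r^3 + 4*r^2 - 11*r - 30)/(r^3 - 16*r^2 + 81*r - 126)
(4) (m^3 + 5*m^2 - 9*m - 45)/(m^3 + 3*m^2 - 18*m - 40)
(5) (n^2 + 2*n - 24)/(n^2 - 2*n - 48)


(1) = (h + 3)/(h + 1)
(2) = c/(c + 1)
(3) = (r^2 + 7*r + 10)/(r^2 - 13*r + 42)
(4) = (m^2 - 9)/(m^2 - 2*m - 8)
(5) = (n - 4)/(n - 8)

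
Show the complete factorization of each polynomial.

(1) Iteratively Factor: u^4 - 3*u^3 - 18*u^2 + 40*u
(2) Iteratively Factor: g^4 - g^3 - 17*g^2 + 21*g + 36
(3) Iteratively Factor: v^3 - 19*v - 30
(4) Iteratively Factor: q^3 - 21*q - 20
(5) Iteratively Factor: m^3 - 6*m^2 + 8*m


(1) = (u - 2)*(u^3 - u^2 - 20*u) = (u - 5)*(u - 2)*(u^2 + 4*u) = (u - 5)*(u - 2)*(u + 4)*(u)
(2) = (g + 1)*(g^3 - 2*g^2 - 15*g + 36) = (g + 1)*(g + 4)*(g^2 - 6*g + 9) = (g - 3)*(g + 1)*(g + 4)*(g - 3)
(3) = (v - 5)*(v^2 + 5*v + 6) = (v - 5)*(v + 2)*(v + 3)
(4) = (q - 5)*(q^2 + 5*q + 4) = (q - 5)*(q + 4)*(q + 1)
(5) = (m)*(m^2 - 6*m + 8) = m*(m - 2)*(m - 4)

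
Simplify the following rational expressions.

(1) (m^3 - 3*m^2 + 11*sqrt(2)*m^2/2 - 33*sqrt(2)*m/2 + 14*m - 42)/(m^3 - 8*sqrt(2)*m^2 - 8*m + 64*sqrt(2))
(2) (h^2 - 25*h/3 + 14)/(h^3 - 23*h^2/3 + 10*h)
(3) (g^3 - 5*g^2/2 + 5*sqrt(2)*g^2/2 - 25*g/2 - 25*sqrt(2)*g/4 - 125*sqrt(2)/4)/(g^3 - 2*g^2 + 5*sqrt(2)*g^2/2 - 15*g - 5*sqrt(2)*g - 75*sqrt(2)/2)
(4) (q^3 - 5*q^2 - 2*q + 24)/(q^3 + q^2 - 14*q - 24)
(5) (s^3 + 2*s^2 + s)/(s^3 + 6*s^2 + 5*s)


(1) = (2*m^2 + m*(-6 + 7*sqrt(2)) - 21*sqrt(2))/(2*m^2 - 20*sqrt(2)*m + 64)
(2) = (3*h - 7)/(3*h^2 - 5*h)
(3) = (8*g + 20)/(8*g + 24)
(4) = (q - 3)/(q + 3)
(5) = (s + 1)/(s + 5)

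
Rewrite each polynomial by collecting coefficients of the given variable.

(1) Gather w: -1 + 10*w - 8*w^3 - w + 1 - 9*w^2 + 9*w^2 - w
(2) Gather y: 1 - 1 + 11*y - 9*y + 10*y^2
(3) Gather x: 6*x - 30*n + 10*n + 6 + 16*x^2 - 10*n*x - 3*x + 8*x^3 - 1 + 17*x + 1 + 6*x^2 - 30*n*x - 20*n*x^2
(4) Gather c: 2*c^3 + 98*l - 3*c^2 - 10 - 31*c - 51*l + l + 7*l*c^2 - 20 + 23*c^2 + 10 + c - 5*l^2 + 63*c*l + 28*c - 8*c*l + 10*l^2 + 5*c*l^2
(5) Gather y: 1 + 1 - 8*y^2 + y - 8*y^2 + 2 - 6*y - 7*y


(1) = -8*w^3 + 8*w
(2) = 10*y^2 + 2*y
(3) = -20*n + 8*x^3 + x^2*(22 - 20*n) + x*(20 - 40*n) + 6
(4) = 2*c^3 + c^2*(7*l + 20) + c*(5*l^2 + 55*l - 2) + 5*l^2 + 48*l - 20
(5) = -16*y^2 - 12*y + 4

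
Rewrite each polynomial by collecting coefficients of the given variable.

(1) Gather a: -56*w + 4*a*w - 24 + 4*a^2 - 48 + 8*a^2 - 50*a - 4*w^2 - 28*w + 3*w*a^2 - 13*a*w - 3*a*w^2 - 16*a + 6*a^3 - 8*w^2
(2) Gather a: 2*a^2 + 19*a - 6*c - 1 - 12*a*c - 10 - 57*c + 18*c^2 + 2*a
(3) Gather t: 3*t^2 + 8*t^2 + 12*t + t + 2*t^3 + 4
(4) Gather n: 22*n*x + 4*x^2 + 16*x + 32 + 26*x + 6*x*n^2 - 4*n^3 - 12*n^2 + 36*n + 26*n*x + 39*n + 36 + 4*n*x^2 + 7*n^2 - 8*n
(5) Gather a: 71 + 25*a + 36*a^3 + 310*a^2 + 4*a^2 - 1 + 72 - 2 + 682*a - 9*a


(1) = 6*a^3 + a^2*(3*w + 12) + a*(-3*w^2 - 9*w - 66) - 12*w^2 - 84*w - 72
(2) = 2*a^2 + a*(21 - 12*c) + 18*c^2 - 63*c - 11
(3) = 2*t^3 + 11*t^2 + 13*t + 4
(4) = -4*n^3 + n^2*(6*x - 5) + n*(4*x^2 + 48*x + 67) + 4*x^2 + 42*x + 68
(5) = 36*a^3 + 314*a^2 + 698*a + 140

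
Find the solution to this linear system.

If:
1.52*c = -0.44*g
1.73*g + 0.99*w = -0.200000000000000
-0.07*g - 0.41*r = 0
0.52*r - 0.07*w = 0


Then:
c = 0.12
g = -0.42
r = 0.07
w = 0.53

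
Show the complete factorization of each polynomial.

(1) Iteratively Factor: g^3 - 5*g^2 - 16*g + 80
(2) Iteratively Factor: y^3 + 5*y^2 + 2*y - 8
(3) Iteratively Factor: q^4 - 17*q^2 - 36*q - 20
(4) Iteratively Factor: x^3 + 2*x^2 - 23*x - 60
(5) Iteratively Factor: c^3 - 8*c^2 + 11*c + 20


(1) = (g - 5)*(g^2 - 16) = (g - 5)*(g - 4)*(g + 4)
(2) = (y + 2)*(y^2 + 3*y - 4) = (y - 1)*(y + 2)*(y + 4)
(3) = (q - 5)*(q^3 + 5*q^2 + 8*q + 4) = (q - 5)*(q + 1)*(q^2 + 4*q + 4) = (q - 5)*(q + 1)*(q + 2)*(q + 2)
(4) = (x - 5)*(x^2 + 7*x + 12) = (x - 5)*(x + 3)*(x + 4)
(5) = (c - 5)*(c^2 - 3*c - 4) = (c - 5)*(c - 4)*(c + 1)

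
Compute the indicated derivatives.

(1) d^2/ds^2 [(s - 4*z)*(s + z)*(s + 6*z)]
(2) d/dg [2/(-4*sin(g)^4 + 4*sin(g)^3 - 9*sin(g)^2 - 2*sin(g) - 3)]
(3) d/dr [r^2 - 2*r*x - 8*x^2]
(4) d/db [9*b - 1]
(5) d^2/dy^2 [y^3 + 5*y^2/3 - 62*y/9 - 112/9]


(1) = 6*s + 6*z
(2) = 4*(8*sin(g)^3 - 6*sin(g)^2 + 9*sin(g) + 1)*cos(g)/(4*sin(g)^4 - 4*sin(g)^3 + 9*sin(g)^2 + 2*sin(g) + 3)^2
(3) = 2*r - 2*x
(4) = 9
(5) = 6*y + 10/3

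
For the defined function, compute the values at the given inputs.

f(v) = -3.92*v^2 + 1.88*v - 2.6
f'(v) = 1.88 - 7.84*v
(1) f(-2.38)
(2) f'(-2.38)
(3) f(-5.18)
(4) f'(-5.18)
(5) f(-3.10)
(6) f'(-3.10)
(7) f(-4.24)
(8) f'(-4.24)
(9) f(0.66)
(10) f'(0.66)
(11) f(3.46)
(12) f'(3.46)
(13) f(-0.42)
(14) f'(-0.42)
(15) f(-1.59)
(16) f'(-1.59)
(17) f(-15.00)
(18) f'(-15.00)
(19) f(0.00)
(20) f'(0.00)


(1) = -29.28
(2) = 20.54
(3) = -117.52
(4) = 42.49
(5) = -46.10
(6) = 26.18
(7) = -81.04
(8) = 35.12
(9) = -3.07
(10) = -3.29
(11) = -43.02
(12) = -25.25
(13) = -4.08
(14) = 5.17
(15) = -15.50
(16) = 14.35
(17) = -912.80
(18) = 119.48
(19) = -2.60
(20) = 1.88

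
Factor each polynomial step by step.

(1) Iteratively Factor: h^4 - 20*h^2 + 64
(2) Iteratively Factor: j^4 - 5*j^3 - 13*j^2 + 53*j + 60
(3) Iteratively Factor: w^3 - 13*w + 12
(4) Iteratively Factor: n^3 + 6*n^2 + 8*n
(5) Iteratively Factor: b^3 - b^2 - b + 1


(1) = (h + 4)*(h^3 - 4*h^2 - 4*h + 16) = (h + 2)*(h + 4)*(h^2 - 6*h + 8) = (h - 4)*(h + 2)*(h + 4)*(h - 2)
(2) = (j - 4)*(j^3 - j^2 - 17*j - 15) = (j - 4)*(j + 1)*(j^2 - 2*j - 15) = (j - 4)*(j + 1)*(j + 3)*(j - 5)
(3) = (w - 3)*(w^2 + 3*w - 4) = (w - 3)*(w - 1)*(w + 4)
(4) = (n + 4)*(n^2 + 2*n) = n*(n + 4)*(n + 2)
(5) = (b + 1)*(b^2 - 2*b + 1) = (b - 1)*(b + 1)*(b - 1)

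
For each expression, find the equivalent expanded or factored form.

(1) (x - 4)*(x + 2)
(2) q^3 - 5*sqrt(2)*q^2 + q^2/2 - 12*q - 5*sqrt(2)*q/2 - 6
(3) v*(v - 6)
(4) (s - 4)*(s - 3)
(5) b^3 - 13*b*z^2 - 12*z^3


(1) = x^2 - 2*x - 8
(2) = (q + 1/2)*(q - 6*sqrt(2))*(q + sqrt(2))
(3) = v^2 - 6*v
(4) = s^2 - 7*s + 12
(5) = (b - 4*z)*(b + z)*(b + 3*z)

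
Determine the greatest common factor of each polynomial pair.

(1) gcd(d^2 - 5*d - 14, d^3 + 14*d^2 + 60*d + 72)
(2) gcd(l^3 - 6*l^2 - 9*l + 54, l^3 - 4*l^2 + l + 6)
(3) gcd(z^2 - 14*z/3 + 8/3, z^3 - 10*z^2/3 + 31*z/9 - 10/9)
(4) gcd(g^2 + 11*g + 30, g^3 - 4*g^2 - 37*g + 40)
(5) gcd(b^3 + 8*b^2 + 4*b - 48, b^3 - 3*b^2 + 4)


(1) = d + 2
(2) = gcd((l - 6)*(l - 3)*(l + 3), (l - 3)*(l - 2)*(l + 1)) = l - 3
(3) = gcd((z - 4)*(z - 2/3), (z - 5/3)*(z - 1)*(z - 2/3)) = z - 2/3
(4) = g + 5
(5) = gcd((b - 2)*(b + 4)*(b + 6), (b - 2)^2*(b + 1)) = b - 2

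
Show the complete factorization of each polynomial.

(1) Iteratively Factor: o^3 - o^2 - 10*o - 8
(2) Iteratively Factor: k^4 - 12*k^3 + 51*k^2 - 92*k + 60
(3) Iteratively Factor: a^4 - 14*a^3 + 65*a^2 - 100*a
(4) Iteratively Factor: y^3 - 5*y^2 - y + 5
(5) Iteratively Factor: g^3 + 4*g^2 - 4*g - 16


(1) = (o + 1)*(o^2 - 2*o - 8) = (o - 4)*(o + 1)*(o + 2)
(2) = (k - 2)*(k^3 - 10*k^2 + 31*k - 30) = (k - 2)^2*(k^2 - 8*k + 15) = (k - 5)*(k - 2)^2*(k - 3)
(3) = (a - 5)*(a^3 - 9*a^2 + 20*a) = a*(a - 5)*(a^2 - 9*a + 20) = a*(a - 5)^2*(a - 4)
(4) = (y - 5)*(y^2 - 1) = (y - 5)*(y + 1)*(y - 1)
(5) = (g - 2)*(g^2 + 6*g + 8) = (g - 2)*(g + 2)*(g + 4)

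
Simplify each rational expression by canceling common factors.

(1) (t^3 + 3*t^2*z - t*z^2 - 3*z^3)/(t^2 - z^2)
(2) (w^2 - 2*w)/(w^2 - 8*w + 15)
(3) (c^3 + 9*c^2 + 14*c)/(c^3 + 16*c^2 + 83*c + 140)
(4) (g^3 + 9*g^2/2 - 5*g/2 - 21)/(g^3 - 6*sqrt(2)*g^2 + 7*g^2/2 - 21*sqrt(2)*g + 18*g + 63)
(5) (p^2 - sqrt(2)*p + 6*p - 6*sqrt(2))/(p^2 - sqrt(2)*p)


(1) = t + 3*z
(2) = (w^2 - 2*w)/(w^2 - 8*w + 15)
(3) = (c^2 + 2*c)/(c^2 + 9*c + 20)
(4) = (4*g^2 + 4*g - 24)/(4*g^2 - 24*sqrt(2)*g + 72)
(5) = (p + 6)/p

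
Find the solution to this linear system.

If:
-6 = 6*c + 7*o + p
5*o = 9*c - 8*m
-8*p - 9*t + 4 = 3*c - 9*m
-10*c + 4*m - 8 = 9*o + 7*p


Then:
c = 675*t/457 - 949/914
m = 1170*t/457 - 1127/914
o = 95/914 - 657*t/457
p = 549*t/457 - 455/914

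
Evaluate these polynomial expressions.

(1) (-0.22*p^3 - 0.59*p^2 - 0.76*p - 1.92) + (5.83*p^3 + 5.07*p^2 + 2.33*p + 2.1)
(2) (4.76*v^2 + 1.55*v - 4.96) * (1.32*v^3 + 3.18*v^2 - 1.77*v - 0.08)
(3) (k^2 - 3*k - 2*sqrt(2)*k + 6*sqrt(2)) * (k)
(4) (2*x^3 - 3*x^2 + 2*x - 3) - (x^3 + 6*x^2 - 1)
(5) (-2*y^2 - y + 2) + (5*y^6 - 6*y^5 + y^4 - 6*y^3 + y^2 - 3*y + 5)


(1) = 5.61*p^3 + 4.48*p^2 + 1.57*p + 0.18
(2) = 6.2832*v^5 + 17.1828*v^4 - 10.0434*v^3 - 18.8971*v^2 + 8.6552*v + 0.3968
(3) = k^3 - 3*k^2 - 2*sqrt(2)*k^2 + 6*sqrt(2)*k
(4) = x^3 - 9*x^2 + 2*x - 2
(5) = 5*y^6 - 6*y^5 + y^4 - 6*y^3 - y^2 - 4*y + 7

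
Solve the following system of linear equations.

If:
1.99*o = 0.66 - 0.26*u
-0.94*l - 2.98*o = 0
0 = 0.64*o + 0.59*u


Then:
l = -1.23
o = 0.39
u = -0.42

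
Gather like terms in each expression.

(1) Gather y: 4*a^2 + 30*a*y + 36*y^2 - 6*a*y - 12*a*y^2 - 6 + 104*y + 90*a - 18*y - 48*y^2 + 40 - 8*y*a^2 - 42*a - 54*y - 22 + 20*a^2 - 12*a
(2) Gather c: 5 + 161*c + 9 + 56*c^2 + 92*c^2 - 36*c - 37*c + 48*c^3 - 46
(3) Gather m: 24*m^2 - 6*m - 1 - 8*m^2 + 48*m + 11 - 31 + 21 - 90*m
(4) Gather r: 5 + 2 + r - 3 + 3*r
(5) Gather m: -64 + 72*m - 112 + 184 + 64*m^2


(1) = 24*a^2 + 36*a + y^2*(-12*a - 12) + y*(-8*a^2 + 24*a + 32) + 12
(2) = 48*c^3 + 148*c^2 + 88*c - 32
(3) = 16*m^2 - 48*m
(4) = 4*r + 4
(5) = 64*m^2 + 72*m + 8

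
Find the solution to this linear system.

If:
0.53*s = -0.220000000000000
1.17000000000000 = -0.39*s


Then:
No Solution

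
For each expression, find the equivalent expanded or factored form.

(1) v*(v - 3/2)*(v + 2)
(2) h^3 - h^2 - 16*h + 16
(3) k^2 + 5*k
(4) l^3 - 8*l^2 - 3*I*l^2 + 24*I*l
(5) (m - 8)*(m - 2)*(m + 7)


(1) = v^3 + v^2/2 - 3*v
(2) = (h - 4)*(h - 1)*(h + 4)
(3) = k*(k + 5)
(4) = l*(l - 8)*(l - 3*I)
(5) = m^3 - 3*m^2 - 54*m + 112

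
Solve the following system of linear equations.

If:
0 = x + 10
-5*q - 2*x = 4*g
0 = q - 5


Then:
g = -5/4
q = 5
x = -10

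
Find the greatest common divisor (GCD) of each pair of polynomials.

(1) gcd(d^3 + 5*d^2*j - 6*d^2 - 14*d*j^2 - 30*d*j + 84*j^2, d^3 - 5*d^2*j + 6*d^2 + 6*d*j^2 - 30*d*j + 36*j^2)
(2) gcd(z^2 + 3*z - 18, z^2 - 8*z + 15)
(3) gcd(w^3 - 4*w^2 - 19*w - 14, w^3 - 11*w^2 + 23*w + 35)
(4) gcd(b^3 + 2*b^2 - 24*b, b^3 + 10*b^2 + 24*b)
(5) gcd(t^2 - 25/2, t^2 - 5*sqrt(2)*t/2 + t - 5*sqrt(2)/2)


(1) = d - 2*j
(2) = gcd((z - 3)*(z + 6), (z - 5)*(z - 3)) = z - 3
(3) = w^2 - 6*w - 7
(4) = b^2 + 6*b
(5) = gcd((t - 5*sqrt(2)/2)*(t + 5*sqrt(2)/2), (t + 1)*(t - 5*sqrt(2)/2)) = t - 5*sqrt(2)/2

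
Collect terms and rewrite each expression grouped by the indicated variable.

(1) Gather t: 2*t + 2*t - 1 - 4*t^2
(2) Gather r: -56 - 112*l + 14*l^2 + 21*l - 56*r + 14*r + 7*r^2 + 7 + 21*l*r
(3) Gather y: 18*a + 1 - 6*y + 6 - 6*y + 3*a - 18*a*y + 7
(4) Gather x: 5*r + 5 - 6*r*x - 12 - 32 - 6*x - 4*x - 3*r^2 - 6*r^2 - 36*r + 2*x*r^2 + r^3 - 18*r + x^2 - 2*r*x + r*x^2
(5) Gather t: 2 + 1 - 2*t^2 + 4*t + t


(1) = -4*t^2 + 4*t - 1
(2) = 14*l^2 - 91*l + 7*r^2 + r*(21*l - 42) - 49
(3) = 21*a + y*(-18*a - 12) + 14
(4) = r^3 - 9*r^2 - 49*r + x^2*(r + 1) + x*(2*r^2 - 8*r - 10) - 39
(5) = -2*t^2 + 5*t + 3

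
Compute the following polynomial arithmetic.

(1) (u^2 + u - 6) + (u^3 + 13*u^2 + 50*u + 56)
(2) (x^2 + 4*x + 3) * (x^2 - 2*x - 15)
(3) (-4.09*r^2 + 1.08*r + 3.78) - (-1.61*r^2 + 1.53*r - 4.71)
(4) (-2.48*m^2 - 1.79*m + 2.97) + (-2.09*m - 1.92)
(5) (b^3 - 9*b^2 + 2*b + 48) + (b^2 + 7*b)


(1) = u^3 + 14*u^2 + 51*u + 50
(2) = x^4 + 2*x^3 - 20*x^2 - 66*x - 45
(3) = -2.48*r^2 - 0.45*r + 8.49
(4) = -2.48*m^2 - 3.88*m + 1.05
(5) = b^3 - 8*b^2 + 9*b + 48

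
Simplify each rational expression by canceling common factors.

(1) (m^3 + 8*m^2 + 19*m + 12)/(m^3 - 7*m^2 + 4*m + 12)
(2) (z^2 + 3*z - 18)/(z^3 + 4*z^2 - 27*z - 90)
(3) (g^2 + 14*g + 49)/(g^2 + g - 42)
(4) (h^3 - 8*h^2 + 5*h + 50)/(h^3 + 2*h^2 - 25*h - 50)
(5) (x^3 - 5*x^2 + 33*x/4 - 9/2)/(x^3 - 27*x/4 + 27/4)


(1) = (m^2 + 7*m + 12)/(m^2 - 8*m + 12)
(2) = (z - 3)/(z^2 - 2*z - 15)
(3) = (g + 7)/(g - 6)
(4) = (h - 5)/(h + 5)
(5) = (x - 2)/(x + 3)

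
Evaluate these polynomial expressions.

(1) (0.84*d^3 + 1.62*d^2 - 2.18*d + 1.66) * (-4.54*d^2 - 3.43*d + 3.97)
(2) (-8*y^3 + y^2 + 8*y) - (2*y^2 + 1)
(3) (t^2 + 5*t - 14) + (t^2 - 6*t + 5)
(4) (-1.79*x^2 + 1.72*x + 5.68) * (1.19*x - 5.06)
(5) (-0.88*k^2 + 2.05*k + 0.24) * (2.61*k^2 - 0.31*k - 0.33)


(1) = -3.8136*d^5 - 10.236*d^4 + 7.6754*d^3 + 6.3724*d^2 - 14.3484*d + 6.5902
(2) = -8*y^3 - y^2 + 8*y - 1
(3) = 2*t^2 - t - 9
(4) = -2.1301*x^3 + 11.1042*x^2 - 1.944*x - 28.7408
(5) = -2.2968*k^4 + 5.6233*k^3 + 0.2813*k^2 - 0.7509*k - 0.0792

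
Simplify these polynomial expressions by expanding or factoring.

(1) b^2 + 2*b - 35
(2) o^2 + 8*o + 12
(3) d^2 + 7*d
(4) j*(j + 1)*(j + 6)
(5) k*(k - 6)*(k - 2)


(1) = (b - 5)*(b + 7)
(2) = (o + 2)*(o + 6)
(3) = d*(d + 7)
(4) = j^3 + 7*j^2 + 6*j
(5) = k^3 - 8*k^2 + 12*k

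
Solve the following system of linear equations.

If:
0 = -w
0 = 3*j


Then:
j = 0
w = 0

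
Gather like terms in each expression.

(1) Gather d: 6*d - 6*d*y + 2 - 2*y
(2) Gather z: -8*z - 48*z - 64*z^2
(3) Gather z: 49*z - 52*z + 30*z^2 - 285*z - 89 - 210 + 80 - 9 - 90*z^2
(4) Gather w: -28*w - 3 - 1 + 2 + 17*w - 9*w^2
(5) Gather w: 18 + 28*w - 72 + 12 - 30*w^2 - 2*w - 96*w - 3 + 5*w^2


(1) = d*(6 - 6*y) - 2*y + 2
(2) = -64*z^2 - 56*z
(3) = -60*z^2 - 288*z - 228
(4) = -9*w^2 - 11*w - 2
(5) = -25*w^2 - 70*w - 45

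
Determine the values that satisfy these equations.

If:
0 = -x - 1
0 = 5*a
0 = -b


Then:
a = 0
b = 0
x = -1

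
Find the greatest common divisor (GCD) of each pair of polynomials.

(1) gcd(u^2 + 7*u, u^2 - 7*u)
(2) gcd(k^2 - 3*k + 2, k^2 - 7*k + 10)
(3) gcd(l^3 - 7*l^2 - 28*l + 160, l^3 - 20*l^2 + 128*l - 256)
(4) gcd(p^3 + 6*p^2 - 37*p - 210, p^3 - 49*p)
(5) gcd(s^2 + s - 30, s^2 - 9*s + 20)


(1) = u
(2) = k - 2
(3) = l^2 - 12*l + 32
(4) = p + 7
(5) = s - 5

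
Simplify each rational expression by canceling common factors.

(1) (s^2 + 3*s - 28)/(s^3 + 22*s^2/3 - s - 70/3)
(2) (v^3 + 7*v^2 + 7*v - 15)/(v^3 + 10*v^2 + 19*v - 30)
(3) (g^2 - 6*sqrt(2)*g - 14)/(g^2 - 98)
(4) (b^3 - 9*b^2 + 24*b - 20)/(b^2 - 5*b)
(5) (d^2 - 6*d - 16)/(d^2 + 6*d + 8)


(1) = (3*s - 12)/(3*s^2 + s - 10)
(2) = (v + 3)/(v + 6)
(3) = (g + sqrt(2))/(g + 7*sqrt(2))
(4) = (b^2 - 4*b + 4)/b
(5) = (d - 8)/(d + 4)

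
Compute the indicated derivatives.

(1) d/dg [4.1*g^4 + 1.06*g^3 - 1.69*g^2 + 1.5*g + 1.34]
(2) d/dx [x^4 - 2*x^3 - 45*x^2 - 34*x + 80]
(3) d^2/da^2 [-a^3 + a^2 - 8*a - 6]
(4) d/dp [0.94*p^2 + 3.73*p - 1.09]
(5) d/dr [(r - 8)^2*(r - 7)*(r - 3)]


(1) = 16.4*g^3 + 3.18*g^2 - 3.38*g + 1.5
(2) = 4*x^3 - 6*x^2 - 90*x - 34
(3) = 2 - 6*a
(4) = 1.88*p + 3.73
(5) = 4*r^3 - 78*r^2 + 490*r - 976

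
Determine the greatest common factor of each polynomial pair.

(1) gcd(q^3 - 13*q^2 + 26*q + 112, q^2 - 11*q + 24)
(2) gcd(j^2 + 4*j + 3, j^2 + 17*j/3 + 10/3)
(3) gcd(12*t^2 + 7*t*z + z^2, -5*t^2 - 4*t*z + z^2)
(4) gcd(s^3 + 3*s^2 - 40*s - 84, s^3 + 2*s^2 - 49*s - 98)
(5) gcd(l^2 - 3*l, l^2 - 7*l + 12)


(1) = gcd((q - 8)*(q - 7)*(q + 2), (q - 8)*(q - 3)) = q - 8
(2) = gcd((j + 1)*(j + 3), (j + 2/3)*(j + 5)) = 1
(3) = 1
(4) = s^2 + 9*s + 14
(5) = gcd(l*(l - 3), (l - 4)*(l - 3)) = l - 3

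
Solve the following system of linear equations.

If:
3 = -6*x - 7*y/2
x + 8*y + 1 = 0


Then:
x = -41/89
y = -6/89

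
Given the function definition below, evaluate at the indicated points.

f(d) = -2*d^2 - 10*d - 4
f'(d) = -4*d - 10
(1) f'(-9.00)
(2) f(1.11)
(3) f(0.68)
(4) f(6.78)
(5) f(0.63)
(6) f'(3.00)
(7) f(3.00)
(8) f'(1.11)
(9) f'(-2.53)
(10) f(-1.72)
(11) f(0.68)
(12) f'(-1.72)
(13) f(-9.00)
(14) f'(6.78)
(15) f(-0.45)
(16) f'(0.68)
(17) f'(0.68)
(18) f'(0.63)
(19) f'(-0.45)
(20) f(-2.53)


(1) = 26.00
(2) = -17.56
(3) = -11.72
(4) = -163.74
(5) = -11.09
(6) = -22.00
(7) = -52.00
(8) = -14.44
(9) = 0.12
(10) = 7.28
(11) = -11.72
(12) = -3.12
(13) = -76.00
(14) = -37.12
(15) = 0.09
(16) = -12.72
(17) = -12.72
(18) = -12.52
(19) = -8.20
(20) = 8.50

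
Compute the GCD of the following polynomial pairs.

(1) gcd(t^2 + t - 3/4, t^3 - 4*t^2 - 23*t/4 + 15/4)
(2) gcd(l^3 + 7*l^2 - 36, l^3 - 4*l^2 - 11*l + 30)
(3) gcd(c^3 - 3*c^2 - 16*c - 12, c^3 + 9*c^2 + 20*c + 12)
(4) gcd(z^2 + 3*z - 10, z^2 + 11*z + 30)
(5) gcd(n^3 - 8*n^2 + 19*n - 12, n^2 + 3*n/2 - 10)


(1) = gcd((t - 1/2)*(t + 3/2), (t - 5)*(t - 1/2)*(t + 3/2)) = t^2 + t - 3/4
(2) = gcd((l - 2)*(l + 3)*(l + 6), (l - 5)*(l - 2)*(l + 3)) = l^2 + l - 6
(3) = gcd((c - 6)*(c + 1)*(c + 2), (c + 1)*(c + 2)*(c + 6)) = c^2 + 3*c + 2
(4) = z + 5
(5) = gcd((n - 4)*(n - 3)*(n - 1), (n - 5/2)*(n + 4)) = 1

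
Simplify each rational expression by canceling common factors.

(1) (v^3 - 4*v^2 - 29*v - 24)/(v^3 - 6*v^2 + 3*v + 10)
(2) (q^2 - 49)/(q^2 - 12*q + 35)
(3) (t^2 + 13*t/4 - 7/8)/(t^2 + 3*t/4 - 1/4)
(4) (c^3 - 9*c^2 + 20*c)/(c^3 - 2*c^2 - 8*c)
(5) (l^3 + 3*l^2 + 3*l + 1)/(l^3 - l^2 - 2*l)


(1) = (v^2 - 5*v - 24)/(v^2 - 7*v + 10)
(2) = (q + 7)/(q - 5)
(3) = (2*t + 7)/(2*t + 2)
(4) = (c - 5)/(c + 2)
(5) = (l^2 + 2*l + 1)/(l^2 - 2*l)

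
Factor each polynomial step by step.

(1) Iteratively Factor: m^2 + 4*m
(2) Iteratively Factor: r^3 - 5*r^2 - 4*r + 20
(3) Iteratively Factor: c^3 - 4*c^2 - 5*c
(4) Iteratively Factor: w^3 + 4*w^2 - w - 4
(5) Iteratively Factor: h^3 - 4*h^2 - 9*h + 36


(1) = (m)*(m + 4)
(2) = (r - 2)*(r^2 - 3*r - 10) = (r - 2)*(r + 2)*(r - 5)
(3) = (c - 5)*(c^2 + c) = c*(c - 5)*(c + 1)
(4) = (w - 1)*(w^2 + 5*w + 4) = (w - 1)*(w + 4)*(w + 1)
(5) = (h - 4)*(h^2 - 9) = (h - 4)*(h + 3)*(h - 3)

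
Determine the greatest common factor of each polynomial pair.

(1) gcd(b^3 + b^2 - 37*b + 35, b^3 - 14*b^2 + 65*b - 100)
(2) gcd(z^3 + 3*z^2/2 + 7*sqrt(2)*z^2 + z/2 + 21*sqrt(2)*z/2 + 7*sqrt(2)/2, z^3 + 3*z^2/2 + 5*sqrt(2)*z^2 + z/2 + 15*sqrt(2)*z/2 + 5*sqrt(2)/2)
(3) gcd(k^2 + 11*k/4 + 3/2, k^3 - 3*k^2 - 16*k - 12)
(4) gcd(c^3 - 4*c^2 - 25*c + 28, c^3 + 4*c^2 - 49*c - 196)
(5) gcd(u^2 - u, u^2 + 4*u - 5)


(1) = gcd((b - 5)*(b - 1)*(b + 7), (b - 5)^2*(b - 4)) = b - 5
(2) = z^2 + 3*z/2 + 1/2
(3) = k + 2
(4) = c^2 - 3*c - 28
(5) = gcd(u*(u - 1), (u - 1)*(u + 5)) = u - 1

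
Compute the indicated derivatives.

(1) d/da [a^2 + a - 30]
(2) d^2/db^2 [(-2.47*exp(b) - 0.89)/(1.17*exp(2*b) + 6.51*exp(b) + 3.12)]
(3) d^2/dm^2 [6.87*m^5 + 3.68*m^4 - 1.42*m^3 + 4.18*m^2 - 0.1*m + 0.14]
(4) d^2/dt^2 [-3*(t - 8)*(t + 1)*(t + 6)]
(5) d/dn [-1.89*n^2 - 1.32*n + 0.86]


(1) = 2*a + 1
(2) = (-3.381183*exp(4*b) + 13.939965*exp(3*b) + 33.762339*exp(2*b) + 25.445799*exp(b) - 5.967)*exp(b)/(1.601613*exp(6*b) + 26.734617*exp(5*b) + 161.567055*exp(4*b) + 418.479075*exp(3*b) + 430.84548*exp(2*b) + 190.112832*exp(b) + 30.371328)
(3) = 137.4*m^3 + 44.16*m^2 - 8.52*m + 8.36
(4) = 6 - 18*t
(5) = -3.78*n - 1.32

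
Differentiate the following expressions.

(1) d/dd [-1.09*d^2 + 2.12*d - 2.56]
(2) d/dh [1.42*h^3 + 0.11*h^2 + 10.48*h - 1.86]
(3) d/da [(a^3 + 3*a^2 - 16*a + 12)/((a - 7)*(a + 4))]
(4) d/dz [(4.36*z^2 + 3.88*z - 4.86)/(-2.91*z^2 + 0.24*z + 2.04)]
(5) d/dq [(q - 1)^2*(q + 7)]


(1) = 2.12 - 2.18*d
(2) = 4.26*h^2 + 0.22*h + 10.48
(3) = (a^4 - 6*a^3 - 77*a^2 - 192*a + 484)/(a^4 - 6*a^3 - 47*a^2 + 168*a + 784)
(4) = (12.3372*z^2 - 10.4964*z + 9.0816)/(8.4681*z^4 - 1.3968*z^3 - 11.8152*z^2 + 0.9792*z + 4.1616)
(5) = (q - 1)*(3*q + 13)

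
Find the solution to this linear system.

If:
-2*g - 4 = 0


Then:
g = -2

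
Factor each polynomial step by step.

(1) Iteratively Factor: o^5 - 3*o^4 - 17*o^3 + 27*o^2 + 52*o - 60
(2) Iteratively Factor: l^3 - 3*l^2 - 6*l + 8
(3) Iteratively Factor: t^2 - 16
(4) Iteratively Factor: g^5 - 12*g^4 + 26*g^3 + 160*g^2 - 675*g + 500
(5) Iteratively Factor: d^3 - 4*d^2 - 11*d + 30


(1) = (o - 1)*(o^4 - 2*o^3 - 19*o^2 + 8*o + 60) = (o - 5)*(o - 1)*(o^3 + 3*o^2 - 4*o - 12) = (o - 5)*(o - 1)*(o + 2)*(o^2 + o - 6) = (o - 5)*(o - 2)*(o - 1)*(o + 2)*(o + 3)
(2) = (l + 2)*(l^2 - 5*l + 4) = (l - 1)*(l + 2)*(l - 4)
(3) = (t - 4)*(t + 4)
(4) = (g - 5)*(g^4 - 7*g^3 - 9*g^2 + 115*g - 100) = (g - 5)^2*(g^3 - 2*g^2 - 19*g + 20) = (g - 5)^2*(g - 1)*(g^2 - g - 20) = (g - 5)^3*(g - 1)*(g + 4)
(5) = (d + 3)*(d^2 - 7*d + 10) = (d - 5)*(d + 3)*(d - 2)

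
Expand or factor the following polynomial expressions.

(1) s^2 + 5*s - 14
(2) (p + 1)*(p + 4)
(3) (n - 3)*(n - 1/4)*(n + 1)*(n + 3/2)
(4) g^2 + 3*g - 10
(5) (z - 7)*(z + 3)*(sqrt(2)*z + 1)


(1) = (s - 2)*(s + 7)
(2) = p^2 + 5*p + 4
(3) = n^4 - 3*n^3/4 - 47*n^2/8 - 3*n + 9/8
(4) = (g - 2)*(g + 5)
(5) = sqrt(2)*z^3 - 4*sqrt(2)*z^2 + z^2 - 21*sqrt(2)*z - 4*z - 21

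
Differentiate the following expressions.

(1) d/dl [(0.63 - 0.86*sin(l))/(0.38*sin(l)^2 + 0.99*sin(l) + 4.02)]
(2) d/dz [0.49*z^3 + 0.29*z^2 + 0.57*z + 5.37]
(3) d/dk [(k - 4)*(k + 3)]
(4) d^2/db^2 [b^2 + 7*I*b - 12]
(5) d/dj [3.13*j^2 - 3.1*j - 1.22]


(1) = (0.3268*sin(l)^2 - 0.4788*sin(l) - 4.0809)*cos(l)/(0.1444*sin(l)^4 + 0.7524*sin(l)^3 + 4.0353*sin(l)^2 + 7.9596*sin(l) + 16.1604)
(2) = 1.47*z^2 + 0.58*z + 0.57
(3) = 2*k - 1
(4) = 2
(5) = 6.26*j - 3.1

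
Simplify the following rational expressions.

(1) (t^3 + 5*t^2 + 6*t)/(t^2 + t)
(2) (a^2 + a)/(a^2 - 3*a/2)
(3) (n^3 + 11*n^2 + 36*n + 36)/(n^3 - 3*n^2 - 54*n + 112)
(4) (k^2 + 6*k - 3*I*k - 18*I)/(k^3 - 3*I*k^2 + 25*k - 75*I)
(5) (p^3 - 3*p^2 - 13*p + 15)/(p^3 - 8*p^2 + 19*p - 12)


(1) = (t^2 + 5*t + 6)/(t + 1)
(2) = (2*a + 2)/(2*a - 3)
(3) = (n^3 + 11*n^2 + 36*n + 36)/(n^3 - 3*n^2 - 54*n + 112)
(4) = (k + 6)/(k^2 + 25)
(5) = (p^2 - 2*p - 15)/(p^2 - 7*p + 12)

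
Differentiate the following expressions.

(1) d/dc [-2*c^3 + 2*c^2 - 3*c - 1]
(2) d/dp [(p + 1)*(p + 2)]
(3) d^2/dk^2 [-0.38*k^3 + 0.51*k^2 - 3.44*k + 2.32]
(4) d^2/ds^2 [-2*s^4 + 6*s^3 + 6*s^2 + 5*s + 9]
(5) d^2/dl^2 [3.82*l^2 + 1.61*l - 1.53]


(1) = -6*c^2 + 4*c - 3
(2) = 2*p + 3
(3) = 1.02 - 2.28*k
(4) = -24*s^2 + 36*s + 12
(5) = 7.64000000000000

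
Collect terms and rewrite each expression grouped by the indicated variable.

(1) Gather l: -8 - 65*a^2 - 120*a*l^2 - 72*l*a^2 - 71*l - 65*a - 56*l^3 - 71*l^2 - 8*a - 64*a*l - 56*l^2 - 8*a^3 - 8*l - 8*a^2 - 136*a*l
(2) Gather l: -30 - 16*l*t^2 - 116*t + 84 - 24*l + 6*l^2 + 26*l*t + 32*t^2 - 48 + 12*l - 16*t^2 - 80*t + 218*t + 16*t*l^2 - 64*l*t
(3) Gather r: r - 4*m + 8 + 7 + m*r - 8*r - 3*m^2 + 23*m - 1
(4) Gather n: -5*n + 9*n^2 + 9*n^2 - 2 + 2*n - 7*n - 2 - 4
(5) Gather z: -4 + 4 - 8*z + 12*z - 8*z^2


(1) = -8*a^3 - 73*a^2 - 73*a - 56*l^3 + l^2*(-120*a - 127) + l*(-72*a^2 - 200*a - 79) - 8
(2) = l^2*(16*t + 6) + l*(-16*t^2 - 38*t - 12) + 16*t^2 + 22*t + 6
(3) = -3*m^2 + 19*m + r*(m - 7) + 14
(4) = 18*n^2 - 10*n - 8
(5) = -8*z^2 + 4*z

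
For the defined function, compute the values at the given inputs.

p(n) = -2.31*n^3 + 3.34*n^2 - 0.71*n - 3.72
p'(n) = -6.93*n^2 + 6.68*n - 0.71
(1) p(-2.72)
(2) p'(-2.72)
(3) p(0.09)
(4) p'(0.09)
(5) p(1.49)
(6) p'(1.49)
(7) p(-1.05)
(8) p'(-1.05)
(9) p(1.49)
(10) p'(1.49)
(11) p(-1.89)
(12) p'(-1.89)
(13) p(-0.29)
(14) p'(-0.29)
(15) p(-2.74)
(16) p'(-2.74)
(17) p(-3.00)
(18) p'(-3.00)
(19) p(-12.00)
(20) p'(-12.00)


(1) = 69.41
(2) = -70.15
(3) = -3.76
(4) = -0.16
(5) = -5.00
(6) = -6.14
(7) = 3.38
(8) = -15.36
(9) = -5.00
(10) = -6.14
(11) = 25.15
(12) = -38.09
(13) = -3.18
(14) = -3.23
(15) = 70.82
(16) = -71.04
(17) = 90.84
(18) = -83.12
(19) = 4477.44
(20) = -1078.79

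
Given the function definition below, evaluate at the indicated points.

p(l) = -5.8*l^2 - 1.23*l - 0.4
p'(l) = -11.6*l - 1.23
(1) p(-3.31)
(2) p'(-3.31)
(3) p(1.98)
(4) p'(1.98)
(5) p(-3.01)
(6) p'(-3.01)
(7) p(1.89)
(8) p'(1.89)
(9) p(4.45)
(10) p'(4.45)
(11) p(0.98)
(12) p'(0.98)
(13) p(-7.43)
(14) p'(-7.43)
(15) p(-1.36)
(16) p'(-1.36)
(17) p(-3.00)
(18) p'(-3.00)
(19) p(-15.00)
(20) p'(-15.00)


(1) = -59.87
(2) = 37.17
(3) = -25.57
(4) = -24.20
(5) = -49.25
(6) = 33.69
(7) = -23.44
(8) = -23.15
(9) = -120.73
(10) = -52.85
(11) = -7.18
(12) = -12.60
(13) = -311.45
(14) = 84.96
(15) = -9.45
(16) = 14.55
(17) = -48.91
(18) = 33.57
(19) = -1286.95
(20) = 172.77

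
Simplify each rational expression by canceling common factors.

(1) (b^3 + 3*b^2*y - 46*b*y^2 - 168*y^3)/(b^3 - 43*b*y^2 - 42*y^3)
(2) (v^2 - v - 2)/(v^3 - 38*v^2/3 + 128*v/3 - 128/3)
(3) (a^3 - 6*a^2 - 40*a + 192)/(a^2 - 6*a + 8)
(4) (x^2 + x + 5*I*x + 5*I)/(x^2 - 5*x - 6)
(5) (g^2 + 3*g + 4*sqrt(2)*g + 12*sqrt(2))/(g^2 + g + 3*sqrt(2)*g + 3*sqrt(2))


(1) = (b + 4*y)/(b + y)
(2) = (3*v + 3)/(3*v^2 - 32*v + 64)
(3) = (a^2 - 2*a - 48)/(a - 2)
(4) = (x + 5*I)/(x - 6)
(5) = (g^2 + g*(3 + 4*sqrt(2)) + 12*sqrt(2))/(g^2 + g*(1 + 3*sqrt(2)) + 3*sqrt(2))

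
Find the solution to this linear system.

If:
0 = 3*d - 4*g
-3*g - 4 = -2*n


Then:
d = 8*n/9 - 16/9
g = 2*n/3 - 4/3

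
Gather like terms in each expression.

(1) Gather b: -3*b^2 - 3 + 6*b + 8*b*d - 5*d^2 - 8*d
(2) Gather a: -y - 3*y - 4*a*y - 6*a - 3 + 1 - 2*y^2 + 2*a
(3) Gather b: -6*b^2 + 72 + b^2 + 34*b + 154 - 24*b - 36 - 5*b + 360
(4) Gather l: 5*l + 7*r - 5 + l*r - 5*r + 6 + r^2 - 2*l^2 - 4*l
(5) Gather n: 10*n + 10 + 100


(1) = -3*b^2 + b*(8*d + 6) - 5*d^2 - 8*d - 3
(2) = a*(-4*y - 4) - 2*y^2 - 4*y - 2
(3) = -5*b^2 + 5*b + 550
(4) = -2*l^2 + l*(r + 1) + r^2 + 2*r + 1
(5) = 10*n + 110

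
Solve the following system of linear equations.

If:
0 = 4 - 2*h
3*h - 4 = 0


Then:
No Solution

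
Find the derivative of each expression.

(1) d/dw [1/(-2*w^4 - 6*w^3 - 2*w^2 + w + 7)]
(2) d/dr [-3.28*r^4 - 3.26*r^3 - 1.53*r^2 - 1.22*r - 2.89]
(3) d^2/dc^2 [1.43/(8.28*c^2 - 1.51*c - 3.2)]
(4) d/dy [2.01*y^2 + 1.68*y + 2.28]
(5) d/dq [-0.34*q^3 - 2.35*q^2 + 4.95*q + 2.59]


(1) = (8*w^3 + 18*w^2 + 4*w - 1)/(2*w^4 + 6*w^3 + 2*w^2 - w - 7)^2
(2) = -13.12*r^3 - 9.78*r^2 - 3.06*r - 1.22
(3) = (196.077024*c^2 - 35.758008*c - 1.43*(16.56*c - 1.51)*(33.12*c - 3.02) - 75.77856)/(-8.28*c^2 + 1.51*c + 3.2)^3
(4) = 4.02*y + 1.68
(5) = -1.02*q^2 - 4.7*q + 4.95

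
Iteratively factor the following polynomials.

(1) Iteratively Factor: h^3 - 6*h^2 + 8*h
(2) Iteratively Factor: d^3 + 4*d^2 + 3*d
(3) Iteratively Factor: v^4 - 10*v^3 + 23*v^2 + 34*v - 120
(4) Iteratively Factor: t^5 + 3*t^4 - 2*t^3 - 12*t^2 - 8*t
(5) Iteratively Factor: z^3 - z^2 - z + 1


(1) = (h)*(h^2 - 6*h + 8) = h*(h - 2)*(h - 4)
(2) = (d + 3)*(d^2 + d) = d*(d + 3)*(d + 1)
(3) = (v - 4)*(v^3 - 6*v^2 - v + 30) = (v - 4)*(v - 3)*(v^2 - 3*v - 10) = (v - 4)*(v - 3)*(v + 2)*(v - 5)
(4) = (t + 1)*(t^4 + 2*t^3 - 4*t^2 - 8*t) = (t + 1)*(t + 2)*(t^3 - 4*t) = (t - 2)*(t + 1)*(t + 2)*(t^2 + 2*t) = (t - 2)*(t + 1)*(t + 2)^2*(t)
(5) = (z + 1)*(z^2 - 2*z + 1) = (z - 1)*(z + 1)*(z - 1)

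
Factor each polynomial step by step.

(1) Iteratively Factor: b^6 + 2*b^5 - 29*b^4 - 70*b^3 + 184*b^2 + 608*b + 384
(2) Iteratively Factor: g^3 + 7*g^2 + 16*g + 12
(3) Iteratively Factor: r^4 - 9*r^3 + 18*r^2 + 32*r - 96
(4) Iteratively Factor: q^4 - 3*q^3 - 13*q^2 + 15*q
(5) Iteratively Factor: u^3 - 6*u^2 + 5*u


(1) = (b + 1)*(b^5 + b^4 - 30*b^3 - 40*b^2 + 224*b + 384) = (b - 4)*(b + 1)*(b^4 + 5*b^3 - 10*b^2 - 80*b - 96) = (b - 4)*(b + 1)*(b + 3)*(b^3 + 2*b^2 - 16*b - 32) = (b - 4)*(b + 1)*(b + 3)*(b + 4)*(b^2 - 2*b - 8) = (b - 4)^2*(b + 1)*(b + 3)*(b + 4)*(b + 2)
(2) = (g + 2)*(g^2 + 5*g + 6) = (g + 2)*(g + 3)*(g + 2)
(3) = (r - 3)*(r^3 - 6*r^2 + 32) = (r - 4)*(r - 3)*(r^2 - 2*r - 8) = (r - 4)*(r - 3)*(r + 2)*(r - 4)
(4) = (q - 1)*(q^3 - 2*q^2 - 15*q) = (q - 5)*(q - 1)*(q^2 + 3*q) = q*(q - 5)*(q - 1)*(q + 3)
(5) = (u - 1)*(u^2 - 5*u) = u*(u - 1)*(u - 5)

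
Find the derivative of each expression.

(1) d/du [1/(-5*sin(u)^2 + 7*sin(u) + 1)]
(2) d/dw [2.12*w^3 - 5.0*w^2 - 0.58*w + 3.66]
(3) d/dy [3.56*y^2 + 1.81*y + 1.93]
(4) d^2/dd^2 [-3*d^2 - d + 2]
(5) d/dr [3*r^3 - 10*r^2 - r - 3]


(1) = (10*sin(u) - 7)*cos(u)/(-5*sin(u)^2 + 7*sin(u) + 1)^2
(2) = 6.36*w^2 - 10.0*w - 0.58
(3) = 7.12*y + 1.81
(4) = -6
(5) = 9*r^2 - 20*r - 1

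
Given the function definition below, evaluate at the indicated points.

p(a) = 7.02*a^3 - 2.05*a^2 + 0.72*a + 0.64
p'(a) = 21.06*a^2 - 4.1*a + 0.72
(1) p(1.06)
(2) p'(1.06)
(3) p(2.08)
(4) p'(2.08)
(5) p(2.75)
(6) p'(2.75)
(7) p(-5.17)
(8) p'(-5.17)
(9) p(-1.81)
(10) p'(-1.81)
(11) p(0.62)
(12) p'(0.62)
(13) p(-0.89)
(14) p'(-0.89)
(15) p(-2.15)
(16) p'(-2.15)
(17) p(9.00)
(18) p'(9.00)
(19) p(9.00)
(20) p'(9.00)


(1) = 7.46
(2) = 20.04
(3) = 56.44
(4) = 83.31
(5) = 133.11
(6) = 148.71
(7) = -1027.96
(8) = 584.83
(9) = -49.01
(10) = 77.14
(11) = 1.97
(12) = 6.27
(13) = -6.57
(14) = 21.05
(15) = -80.15
(16) = 106.88
(17) = 4958.65
(18) = 1669.68
(19) = 4958.65
(20) = 1669.68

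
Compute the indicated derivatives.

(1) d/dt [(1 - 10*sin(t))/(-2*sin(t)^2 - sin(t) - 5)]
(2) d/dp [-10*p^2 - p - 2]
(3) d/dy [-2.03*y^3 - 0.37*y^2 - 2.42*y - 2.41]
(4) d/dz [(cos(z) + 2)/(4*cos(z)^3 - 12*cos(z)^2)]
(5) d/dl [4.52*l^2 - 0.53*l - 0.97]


(1) = (-20*sin(t)^2 + 4*sin(t) + 51)*cos(t)/(sin(t) - cos(2*t) + 6)^2
(2) = -20*p - 1
(3) = -6.09*y^2 - 0.74*y - 2.42
(4) = (3*cos(z) + cos(2*z) - 11)*sin(z)/(4*(cos(z) - 3)^2*cos(z)^3)
(5) = 9.04*l - 0.53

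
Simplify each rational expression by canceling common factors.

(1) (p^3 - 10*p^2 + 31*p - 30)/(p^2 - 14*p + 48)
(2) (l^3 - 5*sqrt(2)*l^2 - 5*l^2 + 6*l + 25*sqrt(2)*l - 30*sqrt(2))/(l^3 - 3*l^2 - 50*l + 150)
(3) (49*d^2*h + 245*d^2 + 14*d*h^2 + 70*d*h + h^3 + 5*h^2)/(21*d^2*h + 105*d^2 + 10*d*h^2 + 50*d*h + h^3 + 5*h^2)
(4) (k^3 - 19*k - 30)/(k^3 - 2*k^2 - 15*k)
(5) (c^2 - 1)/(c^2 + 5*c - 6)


(1) = (p^3 - 10*p^2 + 31*p - 30)/(p^2 - 14*p + 48)
(2) = (l - 2)/(l + 5*sqrt(2))
(3) = (7*d + h)/(3*d + h)
(4) = (k + 2)/k
(5) = (c + 1)/(c + 6)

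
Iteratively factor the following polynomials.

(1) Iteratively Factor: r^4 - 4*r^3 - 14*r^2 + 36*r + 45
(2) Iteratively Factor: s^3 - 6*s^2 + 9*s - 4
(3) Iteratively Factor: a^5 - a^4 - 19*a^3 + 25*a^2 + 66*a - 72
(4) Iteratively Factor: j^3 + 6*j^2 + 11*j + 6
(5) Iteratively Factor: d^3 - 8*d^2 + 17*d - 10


(1) = (r + 1)*(r^3 - 5*r^2 - 9*r + 45) = (r - 3)*(r + 1)*(r^2 - 2*r - 15) = (r - 3)*(r + 1)*(r + 3)*(r - 5)
(2) = (s - 1)*(s^2 - 5*s + 4) = (s - 4)*(s - 1)*(s - 1)
(3) = (a - 3)*(a^4 + 2*a^3 - 13*a^2 - 14*a + 24) = (a - 3)*(a + 4)*(a^3 - 2*a^2 - 5*a + 6) = (a - 3)*(a + 2)*(a + 4)*(a^2 - 4*a + 3) = (a - 3)*(a - 1)*(a + 2)*(a + 4)*(a - 3)
(4) = (j + 1)*(j^2 + 5*j + 6) = (j + 1)*(j + 3)*(j + 2)
(5) = (d - 5)*(d^2 - 3*d + 2) = (d - 5)*(d - 1)*(d - 2)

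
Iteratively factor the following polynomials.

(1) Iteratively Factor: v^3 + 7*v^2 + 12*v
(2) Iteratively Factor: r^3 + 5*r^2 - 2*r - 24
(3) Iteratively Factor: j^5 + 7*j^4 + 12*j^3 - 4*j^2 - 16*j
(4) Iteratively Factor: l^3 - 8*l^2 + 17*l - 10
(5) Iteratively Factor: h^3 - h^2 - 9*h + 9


(1) = (v + 3)*(v^2 + 4*v) = (v + 3)*(v + 4)*(v)
(2) = (r + 4)*(r^2 + r - 6) = (r - 2)*(r + 4)*(r + 3)
(3) = (j)*(j^4 + 7*j^3 + 12*j^2 - 4*j - 16) = j*(j + 2)*(j^3 + 5*j^2 + 2*j - 8) = j*(j + 2)^2*(j^2 + 3*j - 4) = j*(j + 2)^2*(j + 4)*(j - 1)
(4) = (l - 5)*(l^2 - 3*l + 2) = (l - 5)*(l - 2)*(l - 1)
(5) = (h + 3)*(h^2 - 4*h + 3) = (h - 1)*(h + 3)*(h - 3)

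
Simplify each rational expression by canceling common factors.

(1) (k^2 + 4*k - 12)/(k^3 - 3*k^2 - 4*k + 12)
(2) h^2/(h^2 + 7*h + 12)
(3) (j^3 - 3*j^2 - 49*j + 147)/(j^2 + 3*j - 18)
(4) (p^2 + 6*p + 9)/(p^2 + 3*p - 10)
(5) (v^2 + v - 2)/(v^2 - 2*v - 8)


(1) = (k + 6)/(k^2 - k - 6)
(2) = h^2/(h^2 + 7*h + 12)
(3) = (j^2 - 49)/(j + 6)
(4) = (p^2 + 6*p + 9)/(p^2 + 3*p - 10)
(5) = (v - 1)/(v - 4)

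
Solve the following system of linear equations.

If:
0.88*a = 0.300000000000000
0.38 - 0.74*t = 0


Then:
a = 0.34
t = 0.51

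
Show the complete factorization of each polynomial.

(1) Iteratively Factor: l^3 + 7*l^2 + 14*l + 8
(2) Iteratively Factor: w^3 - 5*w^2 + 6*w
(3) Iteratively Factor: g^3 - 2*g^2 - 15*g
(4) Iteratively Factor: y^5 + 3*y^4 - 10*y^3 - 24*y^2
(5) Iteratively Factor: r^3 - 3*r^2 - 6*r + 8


(1) = (l + 2)*(l^2 + 5*l + 4) = (l + 2)*(l + 4)*(l + 1)
(2) = (w - 2)*(w^2 - 3*w) = (w - 3)*(w - 2)*(w)
(3) = (g - 5)*(g^2 + 3*g) = (g - 5)*(g + 3)*(g)
(4) = (y)*(y^4 + 3*y^3 - 10*y^2 - 24*y) = y^2*(y^3 + 3*y^2 - 10*y - 24) = y^2*(y - 3)*(y^2 + 6*y + 8) = y^2*(y - 3)*(y + 4)*(y + 2)
(5) = (r - 4)*(r^2 + r - 2) = (r - 4)*(r + 2)*(r - 1)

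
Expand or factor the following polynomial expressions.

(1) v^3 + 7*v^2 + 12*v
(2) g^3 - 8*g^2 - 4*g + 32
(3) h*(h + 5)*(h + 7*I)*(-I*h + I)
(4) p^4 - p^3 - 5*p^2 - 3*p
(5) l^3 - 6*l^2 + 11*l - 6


(1) = v*(v + 3)*(v + 4)
(2) = (g - 8)*(g - 2)*(g + 2)
(3) = -I*h^4 + 7*h^3 - 4*I*h^3 + 28*h^2 + 5*I*h^2 - 35*h
(4) = p*(p - 3)*(p + 1)^2
(5) = (l - 3)*(l - 2)*(l - 1)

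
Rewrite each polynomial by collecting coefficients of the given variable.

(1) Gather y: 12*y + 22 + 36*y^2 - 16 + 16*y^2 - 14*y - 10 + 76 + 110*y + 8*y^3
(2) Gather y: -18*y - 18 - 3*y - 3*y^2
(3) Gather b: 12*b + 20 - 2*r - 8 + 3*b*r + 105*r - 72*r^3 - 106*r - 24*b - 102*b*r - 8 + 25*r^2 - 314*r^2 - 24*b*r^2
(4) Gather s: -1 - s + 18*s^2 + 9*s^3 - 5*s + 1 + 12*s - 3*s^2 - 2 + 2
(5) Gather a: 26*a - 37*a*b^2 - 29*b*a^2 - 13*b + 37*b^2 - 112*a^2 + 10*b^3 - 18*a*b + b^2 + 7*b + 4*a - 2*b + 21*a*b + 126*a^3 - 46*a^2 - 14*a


(1) = 8*y^3 + 52*y^2 + 108*y + 72
(2) = -3*y^2 - 21*y - 18
(3) = b*(-24*r^2 - 99*r - 12) - 72*r^3 - 289*r^2 - 3*r + 4
(4) = 9*s^3 + 15*s^2 + 6*s
(5) = 126*a^3 + a^2*(-29*b - 158) + a*(-37*b^2 + 3*b + 16) + 10*b^3 + 38*b^2 - 8*b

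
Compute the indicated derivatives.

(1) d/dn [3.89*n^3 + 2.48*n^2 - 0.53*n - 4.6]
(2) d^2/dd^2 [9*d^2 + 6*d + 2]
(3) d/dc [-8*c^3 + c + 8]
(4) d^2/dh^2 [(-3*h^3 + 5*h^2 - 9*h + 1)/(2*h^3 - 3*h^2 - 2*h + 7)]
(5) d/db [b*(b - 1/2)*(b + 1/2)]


(1) = 11.67*n^2 + 4.96*n - 0.53
(2) = 18
(3) = 1 - 24*c^2
(4) = 4*(h^6 - 72*h^5 + 249*h^4 - 380*h^3 + 606*h^2 - 516*h + 72)/(8*h^9 - 36*h^8 + 30*h^7 + 129*h^6 - 282*h^5 - 15*h^4 + 538*h^3 - 357*h^2 - 294*h + 343)
(5) = 3*b^2 - 1/4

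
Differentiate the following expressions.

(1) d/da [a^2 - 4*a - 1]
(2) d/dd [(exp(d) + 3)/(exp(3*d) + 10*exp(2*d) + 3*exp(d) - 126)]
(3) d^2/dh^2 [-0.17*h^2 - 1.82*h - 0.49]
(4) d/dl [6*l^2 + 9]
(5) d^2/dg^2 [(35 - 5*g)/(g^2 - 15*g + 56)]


(1) = 2*a - 4
(2) = (-(exp(d) + 3)*(3*exp(2*d) + 20*exp(d) + 3) + exp(3*d) + 10*exp(2*d) + 3*exp(d) - 126)*exp(d)/(exp(3*d) + 10*exp(2*d) + 3*exp(d) - 126)^2
(3) = -0.340000000000000
(4) = 12*l
(5) = -10/(g^3 - 24*g^2 + 192*g - 512)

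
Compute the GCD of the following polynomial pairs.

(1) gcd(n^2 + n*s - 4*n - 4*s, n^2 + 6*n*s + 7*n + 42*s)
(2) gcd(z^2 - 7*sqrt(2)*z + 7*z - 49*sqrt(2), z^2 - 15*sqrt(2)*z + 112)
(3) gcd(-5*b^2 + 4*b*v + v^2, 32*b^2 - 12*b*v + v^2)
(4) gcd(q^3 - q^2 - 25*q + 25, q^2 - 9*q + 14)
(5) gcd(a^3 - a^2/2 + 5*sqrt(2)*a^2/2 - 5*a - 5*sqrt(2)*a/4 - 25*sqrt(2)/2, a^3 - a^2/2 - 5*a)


(1) = gcd((n - 4)*(n + s), (n + 7)*(n + 6*s)) = 1
(2) = gcd((z + 7)*(z - 7*sqrt(2)), (z - 8*sqrt(2))*(z - 7*sqrt(2))) = z - 7*sqrt(2)
(3) = gcd((-b + v)*(5*b + v), (-8*b + v)*(-4*b + v)) = 1
(4) = gcd((q - 5)*(q - 1)*(q + 5), (q - 7)*(q - 2)) = 1
(5) = a^2 - a/2 - 5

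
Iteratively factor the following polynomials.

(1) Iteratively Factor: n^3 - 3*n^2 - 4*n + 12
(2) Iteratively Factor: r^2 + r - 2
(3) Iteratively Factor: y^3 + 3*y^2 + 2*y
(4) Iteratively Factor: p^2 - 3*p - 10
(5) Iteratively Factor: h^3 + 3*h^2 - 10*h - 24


(1) = (n - 2)*(n^2 - n - 6) = (n - 3)*(n - 2)*(n + 2)
(2) = (r - 1)*(r + 2)
(3) = (y)*(y^2 + 3*y + 2) = y*(y + 1)*(y + 2)
(4) = (p - 5)*(p + 2)
(5) = (h + 4)*(h^2 - h - 6) = (h - 3)*(h + 4)*(h + 2)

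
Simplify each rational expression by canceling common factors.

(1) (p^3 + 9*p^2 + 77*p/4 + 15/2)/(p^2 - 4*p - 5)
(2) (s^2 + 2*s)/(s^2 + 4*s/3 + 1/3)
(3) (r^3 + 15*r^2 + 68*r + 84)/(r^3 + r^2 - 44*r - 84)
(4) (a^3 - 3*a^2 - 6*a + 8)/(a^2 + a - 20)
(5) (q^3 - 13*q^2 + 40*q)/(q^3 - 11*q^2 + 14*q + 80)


(1) = (4*p^3 + 36*p^2 + 77*p + 30)/(4*p^2 - 16*p - 20)
(2) = (3*s^2 + 6*s)/(3*s^2 + 4*s + 1)
(3) = (r + 7)/(r - 7)
(4) = (a^2 + a - 2)/(a + 5)
(5) = q/(q + 2)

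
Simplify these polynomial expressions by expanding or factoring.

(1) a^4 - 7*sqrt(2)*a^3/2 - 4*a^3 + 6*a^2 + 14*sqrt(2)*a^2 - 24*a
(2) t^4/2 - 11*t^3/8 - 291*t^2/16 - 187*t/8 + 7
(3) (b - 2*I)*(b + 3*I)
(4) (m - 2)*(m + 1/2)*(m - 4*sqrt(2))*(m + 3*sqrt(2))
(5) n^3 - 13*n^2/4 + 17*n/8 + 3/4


(1) = a*(a - 4)*(a - 2*sqrt(2))*(a - 3*sqrt(2)/2)
(2) = (t/2 + 1)*(t - 8)*(t - 1/4)*(t + 7/2)
(3) = b^2 + I*b + 6
(4) = m^4 - 3*m^3/2 - sqrt(2)*m^3 - 25*m^2 + 3*sqrt(2)*m^2/2 + sqrt(2)*m + 36*m + 24
(5) = (n - 2)*(n - 3/2)*(n + 1/4)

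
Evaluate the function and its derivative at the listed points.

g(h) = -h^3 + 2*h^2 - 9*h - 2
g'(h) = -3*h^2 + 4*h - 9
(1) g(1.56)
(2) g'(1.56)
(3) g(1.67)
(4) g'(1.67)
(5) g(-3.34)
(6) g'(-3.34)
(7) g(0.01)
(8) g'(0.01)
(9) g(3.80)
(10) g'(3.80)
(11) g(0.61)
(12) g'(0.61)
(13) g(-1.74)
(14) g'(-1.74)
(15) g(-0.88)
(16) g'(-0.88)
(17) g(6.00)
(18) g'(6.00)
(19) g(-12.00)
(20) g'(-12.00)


(1) = -14.97
(2) = -10.06
(3) = -16.11
(4) = -10.69
(5) = 87.63
(6) = -55.83
(7) = -2.09
(8) = -8.96
(9) = -62.19
(10) = -37.12
(11) = -6.97
(12) = -7.68
(13) = 24.98
(14) = -25.04
(15) = 8.15
(16) = -14.84
(17) = -200.00
(18) = -93.00
(19) = 2122.00
(20) = -489.00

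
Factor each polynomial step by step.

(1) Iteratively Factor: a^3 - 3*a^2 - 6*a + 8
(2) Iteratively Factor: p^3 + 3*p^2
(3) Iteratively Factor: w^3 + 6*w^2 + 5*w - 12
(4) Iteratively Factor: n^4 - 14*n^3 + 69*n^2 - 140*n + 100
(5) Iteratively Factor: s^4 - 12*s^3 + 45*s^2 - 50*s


(1) = (a + 2)*(a^2 - 5*a + 4) = (a - 4)*(a + 2)*(a - 1)
(2) = (p)*(p^2 + 3*p) = p*(p + 3)*(p)
(3) = (w + 4)*(w^2 + 2*w - 3) = (w - 1)*(w + 4)*(w + 3)
(4) = (n - 2)*(n^3 - 12*n^2 + 45*n - 50) = (n - 2)^2*(n^2 - 10*n + 25) = (n - 5)*(n - 2)^2*(n - 5)
(5) = (s - 5)*(s^3 - 7*s^2 + 10*s) = s*(s - 5)*(s^2 - 7*s + 10) = s*(s - 5)*(s - 2)*(s - 5)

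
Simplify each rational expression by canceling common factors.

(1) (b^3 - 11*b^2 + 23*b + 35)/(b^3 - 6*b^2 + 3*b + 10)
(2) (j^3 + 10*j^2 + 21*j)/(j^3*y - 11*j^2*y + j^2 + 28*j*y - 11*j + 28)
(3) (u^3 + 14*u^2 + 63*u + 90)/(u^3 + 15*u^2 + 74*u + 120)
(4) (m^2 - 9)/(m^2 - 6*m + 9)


(1) = (b - 7)/(b - 2)
(2) = (j^3 + 10*j^2 + 21*j)/(j^3*y - 11*j^2*y + j^2 + 28*j*y - 11*j + 28)
(3) = (u + 3)/(u + 4)
(4) = (m + 3)/(m - 3)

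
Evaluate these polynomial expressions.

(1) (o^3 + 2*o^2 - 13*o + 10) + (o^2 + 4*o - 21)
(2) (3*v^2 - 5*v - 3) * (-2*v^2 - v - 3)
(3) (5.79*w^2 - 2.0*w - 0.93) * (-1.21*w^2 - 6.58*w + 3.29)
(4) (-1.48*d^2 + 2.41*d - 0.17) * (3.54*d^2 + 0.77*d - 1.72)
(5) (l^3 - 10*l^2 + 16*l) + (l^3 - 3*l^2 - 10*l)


(1) = o^3 + 3*o^2 - 9*o - 11
(2) = -6*v^4 + 7*v^3 + 2*v^2 + 18*v + 9
(3) = -7.0059*w^4 - 35.6782*w^3 + 33.3344*w^2 - 0.4606*w - 3.0597
(4) = -5.2392*d^4 + 7.3918*d^3 + 3.7995*d^2 - 4.2761*d + 0.2924
(5) = 2*l^3 - 13*l^2 + 6*l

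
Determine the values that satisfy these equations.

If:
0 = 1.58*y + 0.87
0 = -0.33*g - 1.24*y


Then:
g = 2.07
y = -0.55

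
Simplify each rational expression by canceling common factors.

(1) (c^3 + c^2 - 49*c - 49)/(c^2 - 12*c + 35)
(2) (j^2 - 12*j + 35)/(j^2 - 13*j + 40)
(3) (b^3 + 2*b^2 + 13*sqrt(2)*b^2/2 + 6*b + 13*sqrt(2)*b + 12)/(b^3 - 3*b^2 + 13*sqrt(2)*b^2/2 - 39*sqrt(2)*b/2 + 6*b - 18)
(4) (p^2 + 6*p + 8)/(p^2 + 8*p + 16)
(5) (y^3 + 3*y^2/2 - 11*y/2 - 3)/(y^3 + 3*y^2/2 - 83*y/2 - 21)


(1) = (c^2 + 8*c + 7)/(c - 5)
(2) = (j - 7)/(j - 8)
(3) = (4*b + 8)/(4*b - 12)
(4) = (p + 2)/(p + 4)
(5) = (y^2 + y - 6)/(y^2 + y - 42)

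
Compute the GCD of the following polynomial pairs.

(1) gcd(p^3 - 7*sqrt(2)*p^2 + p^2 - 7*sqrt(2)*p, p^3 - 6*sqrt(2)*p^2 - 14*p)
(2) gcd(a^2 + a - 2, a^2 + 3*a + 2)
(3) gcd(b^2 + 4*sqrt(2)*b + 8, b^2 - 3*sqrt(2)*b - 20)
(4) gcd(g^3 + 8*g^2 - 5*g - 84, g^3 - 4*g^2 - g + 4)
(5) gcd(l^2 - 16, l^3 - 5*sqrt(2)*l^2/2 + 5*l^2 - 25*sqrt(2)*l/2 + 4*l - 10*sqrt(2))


(1) = p^2 - 7*sqrt(2)*p
(2) = gcd((a - 1)*(a + 2), (a + 1)*(a + 2)) = a + 2
(3) = gcd((b + 2*sqrt(2))^2, (b - 5*sqrt(2))*(b + 2*sqrt(2))) = b + 2*sqrt(2)
(4) = gcd((g - 3)*(g + 4)*(g + 7), (g - 4)*(g - 1)*(g + 1)) = 1
(5) = gcd((l - 4)*(l + 4), (l + 1)*(l + 4)*(l - 5*sqrt(2)/2)) = l + 4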